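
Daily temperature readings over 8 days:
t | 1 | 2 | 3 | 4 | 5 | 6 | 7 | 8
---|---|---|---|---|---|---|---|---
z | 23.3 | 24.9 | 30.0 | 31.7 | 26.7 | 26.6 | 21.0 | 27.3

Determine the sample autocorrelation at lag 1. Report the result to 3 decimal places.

Mean z̄ = (23.3 + 24.9 + 30.0 + 31.7 + 26.7 + 26.6 + 21.0 + 27.3)/8 = 26.4375
Deviations from mean: -3.1375, -1.5375, 3.5625, 5.2625, 0.2625, 0.1625, -5.4375, 0.8625
Σ(z_t−z̄)(z_{t+1}−z̄) = (4.8239) + (-5.4773) + (18.7477) + (1.3814) + (0.0427) + (-0.8836) + (-4.6898) = 13.9448
Denominator Σ(z_t−z̄)² = 82.9988
r_1 = 13.9448 / 82.9988 = 0.168

0.168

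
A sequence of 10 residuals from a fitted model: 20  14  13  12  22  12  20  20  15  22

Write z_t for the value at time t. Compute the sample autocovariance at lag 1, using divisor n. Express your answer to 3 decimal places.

-4.900

Mean z̄ = (20 + 14 + 13 + 12 + 22 + 12 + 20 + 20 + 15 + 22)/10 = 17.0000
Σ_{t=1}^{9}(z_t−z̄)(z_{t+1}−z̄) = -49.0000
γ_1 = -49.0000 / 10 = -4.900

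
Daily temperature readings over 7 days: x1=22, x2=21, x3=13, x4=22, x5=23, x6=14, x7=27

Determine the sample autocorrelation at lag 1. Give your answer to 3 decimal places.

Mean x̄ = (22 + 21 + 13 + 22 + 23 + 14 + 27)/7 = 20.2857
Σ(x_t−x̄)(x_{t+1}−x̄) = (1.2245) + (-5.2041) + (-12.4898) + (4.6531) + (-17.0612) + (-42.2041) = -71.0816
Denominator Σ(x_t−x̄)² = 151.4286
r_1 = -71.0816 / 151.4286 = -0.469

-0.469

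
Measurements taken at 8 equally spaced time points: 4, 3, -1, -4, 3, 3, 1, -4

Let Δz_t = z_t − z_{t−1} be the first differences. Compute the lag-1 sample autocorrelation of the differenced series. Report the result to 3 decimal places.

First differences Δz: -1, -4, -3, 7, 0, -2, -5
Mean of differences = -1.1429
Numerator Σ(Δz_t−Δz̄)(Δz_{t+1}−Δz̄) = 1.4082
Denominator Σ(Δz_t−Δz̄)² = 94.8571
r_1(Δz) = 1.4082 / 94.8571 = 0.015

0.015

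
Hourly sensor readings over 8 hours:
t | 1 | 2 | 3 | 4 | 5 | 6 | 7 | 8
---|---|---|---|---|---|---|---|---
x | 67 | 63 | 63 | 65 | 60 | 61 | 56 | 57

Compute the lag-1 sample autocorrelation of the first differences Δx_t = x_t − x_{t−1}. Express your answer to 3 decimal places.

-0.642

First differences Δx: -4, 0, 2, -5, 1, -5, 1
Mean of differences = -1.4286
Numerator Σ(Δx_t−Δx̄)(Δx_{t+1}−Δx̄) = -37.0408
Denominator Σ(Δx_t−Δx̄)² = 57.7143
r_1(Δx) = -37.0408 / 57.7143 = -0.642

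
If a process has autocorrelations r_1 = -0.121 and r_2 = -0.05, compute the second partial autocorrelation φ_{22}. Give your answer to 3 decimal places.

φ_{22} = (r_2 − r_1²) / (1 − r_1²)
r_1² = (-0.121)² = 0.014641
Numerator = -0.05 − 0.0146 = -0.0646; denominator = 1 − 0.0146 = 0.9854
φ_{22} = -0.0646 / 0.9854 = -0.066

-0.066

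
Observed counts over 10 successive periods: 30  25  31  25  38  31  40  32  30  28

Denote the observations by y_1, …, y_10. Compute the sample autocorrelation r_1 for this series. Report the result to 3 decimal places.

Mean ȳ = (30 + 25 + 31 + 25 + 38 + 31 + 40 + 32 + 30 + 28)/10 = 31.0000
Numerator Σ_{t=1}^{9}(y_t−ȳ)(y_{t+1}−ȳ) = -25.0000
Denominator Σ(y_t−ȳ)² = 214.0000
r_1 = -25.0000 / 214.0000 = -0.117

-0.117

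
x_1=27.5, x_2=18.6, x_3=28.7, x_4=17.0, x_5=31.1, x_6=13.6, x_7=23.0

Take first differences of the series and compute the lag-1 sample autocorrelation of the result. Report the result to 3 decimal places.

First differences Δx: -8.9, 10.1, -11.7, 14.1, -17.5, 9.4
Mean of differences = -0.7500
Numerator Σ(Δx_t−Δx̄)(Δx_{t+1}−Δx̄) = -788.5925
Denominator Σ(Δx_t−Δx̄)² = 908.1550
r_1(Δx) = -788.5925 / 908.1550 = -0.868

-0.868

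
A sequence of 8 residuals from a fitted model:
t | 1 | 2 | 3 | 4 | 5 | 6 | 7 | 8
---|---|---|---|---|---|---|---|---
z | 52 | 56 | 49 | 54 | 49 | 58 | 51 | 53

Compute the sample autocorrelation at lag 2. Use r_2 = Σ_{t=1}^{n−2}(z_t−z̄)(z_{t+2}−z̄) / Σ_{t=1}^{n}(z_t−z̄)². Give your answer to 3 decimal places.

Mean z̄ = (52 + 56 + 49 + 54 + 49 + 58 + 51 + 53)/8 = 52.7500
Deviations from mean: -0.7500, 3.2500, -3.7500, 1.2500, -3.7500, 5.2500, -1.7500, 0.2500
Σ(z_t−z̄)(z_{t+2}−z̄) = (2.8125) + (4.0625) + (14.0625) + (6.5625) + (6.5625) + (1.3125) = 35.3750
Denominator Σ(z_t−z̄)² = 71.5000
r_2 = 35.3750 / 71.5000 = 0.495

0.495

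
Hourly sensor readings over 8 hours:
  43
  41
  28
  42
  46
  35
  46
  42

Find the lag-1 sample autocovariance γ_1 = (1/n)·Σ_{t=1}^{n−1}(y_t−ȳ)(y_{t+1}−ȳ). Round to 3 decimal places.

-8.549

Mean ȳ = (43 + 41 + 28 + 42 + 46 + 35 + 46 + 42)/8 = 40.3750
Deviations: 2.6250, 0.6250, -12.3750, 1.6250, 5.6250, -5.3750, 5.6250, 1.6250
Σ_{t=1}^{7}(y_t−ȳ)(y_{t+1}−ȳ) = -68.3906
γ_1 = -68.3906 / 8 = -8.549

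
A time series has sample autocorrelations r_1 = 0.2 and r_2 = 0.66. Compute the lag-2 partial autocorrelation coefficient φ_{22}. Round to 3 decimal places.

0.646

φ_{22} = (r_2 − r_1²) / (1 − r_1²)
r_1² = (0.2)² = 0.04
Numerator = 0.66 − 0.0400 = 0.6200; denominator = 1 − 0.0400 = 0.9600
φ_{22} = 0.6200 / 0.9600 = 0.646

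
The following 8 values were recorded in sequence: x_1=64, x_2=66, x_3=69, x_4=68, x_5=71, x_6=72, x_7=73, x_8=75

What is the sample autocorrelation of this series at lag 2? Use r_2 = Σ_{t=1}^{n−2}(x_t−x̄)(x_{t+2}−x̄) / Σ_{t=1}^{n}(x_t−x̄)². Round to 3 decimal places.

Mean x̄ = (64 + 66 + 69 + 68 + 71 + 72 + 73 + 75)/8 = 69.7500
Deviations from mean: -5.7500, -3.7500, -0.7500, -1.7500, 1.2500, 2.2500, 3.2500, 5.2500
Σ(x_t−x̄)(x_{t+2}−x̄) = (4.3125) + (6.5625) + (-0.9375) + (-3.9375) + (4.0625) + (11.8125) = 21.8750
Denominator Σ(x_t−x̄)² = 95.5000
r_2 = 21.8750 / 95.5000 = 0.229

0.229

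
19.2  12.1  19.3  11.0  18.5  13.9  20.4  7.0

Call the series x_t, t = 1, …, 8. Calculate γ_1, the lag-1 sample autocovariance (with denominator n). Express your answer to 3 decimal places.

Mean x̄ = (19.2 + 12.1 + 19.3 + 11.0 + 18.5 + 13.9 + 20.4 + 7.0)/8 = 15.1750
Σ_{t=1}^{7}(x_t−x̄)(x_{t+1}−x̄) = -109.7806
γ_1 = -109.7806 / 8 = -13.723

-13.723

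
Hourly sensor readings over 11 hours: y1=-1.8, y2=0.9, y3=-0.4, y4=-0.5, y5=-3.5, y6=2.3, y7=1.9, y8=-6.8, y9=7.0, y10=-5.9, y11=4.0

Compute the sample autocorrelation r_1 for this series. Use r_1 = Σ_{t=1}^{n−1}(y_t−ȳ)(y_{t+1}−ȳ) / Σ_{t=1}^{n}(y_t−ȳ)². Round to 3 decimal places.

-0.763

Mean ȳ = (-1.8 + 0.9 − 0.4 − 0.5 − 3.5 + 2.3 + 1.9 − 6.8 + 7.0 − 5.9 + 4.0)/11 = -0.2545
Numerator Σ_{t=1}^{10}(y_t−ȳ)(y_{t+1}−ȳ) = -130.4675
Denominator Σ(y_t−ȳ)² = 170.9473
r_1 = -130.4675 / 170.9473 = -0.763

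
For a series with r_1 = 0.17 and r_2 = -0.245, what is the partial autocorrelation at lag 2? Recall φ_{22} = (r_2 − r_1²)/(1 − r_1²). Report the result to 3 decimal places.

-0.282

φ_{22} = (r_2 − r_1²) / (1 − r_1²)
r_1² = (0.17)² = 0.0289
Numerator = -0.245 − 0.0289 = -0.2739; denominator = 1 − 0.0289 = 0.9711
φ_{22} = -0.2739 / 0.9711 = -0.282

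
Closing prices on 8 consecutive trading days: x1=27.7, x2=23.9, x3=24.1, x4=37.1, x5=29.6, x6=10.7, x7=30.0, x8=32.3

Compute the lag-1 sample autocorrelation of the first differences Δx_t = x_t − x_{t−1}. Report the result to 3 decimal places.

First differences Δx: -3.8, 0.2, 13.0, -7.5, -18.9, 19.3, 2.3
Mean of differences = 0.6571
Numerator Σ(Δx_t−Δx̄)(Δx_{t+1}−Δx̄) = -278.7304
Denominator Σ(Δx_t−Δx̄)² = 971.6971
r_1(Δx) = -278.7304 / 971.6971 = -0.287

-0.287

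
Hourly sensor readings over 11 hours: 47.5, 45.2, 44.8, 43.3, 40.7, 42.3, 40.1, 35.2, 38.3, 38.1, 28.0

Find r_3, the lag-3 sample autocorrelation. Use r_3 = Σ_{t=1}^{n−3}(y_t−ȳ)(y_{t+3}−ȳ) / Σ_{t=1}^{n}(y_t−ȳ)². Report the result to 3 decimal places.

Mean ȳ = (47.5 + 45.2 + 44.8 + 43.3 + 40.7 + 42.3 + 40.1 + 35.2 + 38.3 + 38.1 + 28.0)/11 = 40.3182
Numerator Σ_{t=1}^{8}(y_t−ȳ)(y_{t+3}−ȳ) = 89.0872
Denominator Σ(y_t−ȳ)² = 295.4364
r_3 = 89.0872 / 295.4364 = 0.302

0.302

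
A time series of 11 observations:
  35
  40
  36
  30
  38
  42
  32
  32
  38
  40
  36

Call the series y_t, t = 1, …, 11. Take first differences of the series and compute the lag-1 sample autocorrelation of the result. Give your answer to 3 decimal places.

-0.153

First differences Δy: 5, -4, -6, 8, 4, -10, 0, 6, 2, -4
Mean of differences = 0.1000
Numerator Σ(Δy_t−Δȳ)(Δy_{t+1}−Δȳ) = -48.0100
Denominator Σ(Δy_t−Δȳ)² = 312.9000
r_1(Δy) = -48.0100 / 312.9000 = -0.153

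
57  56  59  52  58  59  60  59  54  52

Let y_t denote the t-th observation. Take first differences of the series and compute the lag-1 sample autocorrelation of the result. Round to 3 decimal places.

-0.374

First differences Δy: -1, 3, -7, 6, 1, 1, -1, -5, -2
Mean of differences = -0.5556
Numerator Σ(Δy_t−Δȳ)(Δy_{t+1}−Δȳ) = -46.4198
Denominator Σ(Δy_t−Δȳ)² = 124.2222
r_1(Δy) = -46.4198 / 124.2222 = -0.374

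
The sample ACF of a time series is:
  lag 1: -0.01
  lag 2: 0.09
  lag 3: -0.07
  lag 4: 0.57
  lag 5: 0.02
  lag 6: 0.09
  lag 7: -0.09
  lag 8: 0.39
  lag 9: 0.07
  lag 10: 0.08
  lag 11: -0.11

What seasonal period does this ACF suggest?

The largest autocorrelation is r_4 = 0.57, with a weaker echo at lag 8 (0.39); the remaining lags stay at or below 0.09.
The dominant spike at lag 4 indicates a seasonal period of 4.

4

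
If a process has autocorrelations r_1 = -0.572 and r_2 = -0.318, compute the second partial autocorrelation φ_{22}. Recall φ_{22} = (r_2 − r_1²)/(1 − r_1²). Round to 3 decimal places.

φ_{22} = (r_2 − r_1²) / (1 − r_1²)
r_1² = (-0.572)² = 0.327184
Numerator = -0.318 − 0.3272 = -0.6452; denominator = 1 − 0.3272 = 0.6728
φ_{22} = -0.6452 / 0.6728 = -0.959

-0.959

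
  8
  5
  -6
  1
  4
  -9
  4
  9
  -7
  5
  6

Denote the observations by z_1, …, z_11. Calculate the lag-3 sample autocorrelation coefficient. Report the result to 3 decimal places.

Mean z̄ = (8 + 5 − 6 + 1 + 4 − 9 + 4 + 9 − 7 + 5 + 6)/11 = 1.8182
Numerator Σ_{t=1}^{8}(z_t−z̄)(z_{t+3}−z̄) = 232.7190
Denominator Σ(z_t−z̄)² = 393.6364
r_3 = 232.7190 / 393.6364 = 0.591

0.591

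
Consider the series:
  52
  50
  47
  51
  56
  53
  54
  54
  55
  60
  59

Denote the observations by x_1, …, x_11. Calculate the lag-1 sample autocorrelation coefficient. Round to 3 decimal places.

0.578

Mean x̄ = (52 + 50 + 47 + 51 + 56 + 53 + 54 + 54 + 55 + 60 + 59)/11 = 53.7273
Numerator Σ_{t=1}^{10}(x_t−x̄)(x_{t+1}−x̄) = 83.2893
Denominator Σ(x_t−x̄)² = 144.1818
r_1 = 83.2893 / 144.1818 = 0.578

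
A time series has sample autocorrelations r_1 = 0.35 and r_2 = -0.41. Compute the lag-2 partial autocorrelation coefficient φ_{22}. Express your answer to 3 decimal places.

-0.607

φ_{22} = (r_2 − r_1²) / (1 − r_1²)
r_1² = (0.35)² = 0.1225
Numerator = -0.41 − 0.1225 = -0.5325; denominator = 1 − 0.1225 = 0.8775
φ_{22} = -0.5325 / 0.8775 = -0.607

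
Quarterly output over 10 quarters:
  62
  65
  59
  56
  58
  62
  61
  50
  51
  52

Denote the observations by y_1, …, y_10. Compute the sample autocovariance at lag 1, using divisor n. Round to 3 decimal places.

Mean ȳ = (62 + 65 + 59 + 56 + 58 + 62 + 61 + 50 + 51 + 52)/10 = 57.6000
Σ_{t=1}^{9}(y_t−ȳ)(y_{t+1}−ȳ) = 118.0400
γ_1 = 118.0400 / 10 = 11.804

11.804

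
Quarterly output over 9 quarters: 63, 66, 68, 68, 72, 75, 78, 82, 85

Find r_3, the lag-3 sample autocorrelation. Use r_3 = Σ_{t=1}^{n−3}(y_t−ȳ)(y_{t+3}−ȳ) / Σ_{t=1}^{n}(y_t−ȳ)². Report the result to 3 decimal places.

0.081

Mean ȳ = (63 + 66 + 68 + 68 + 72 + 75 + 78 + 82 + 85)/9 = 73.0000
Σ(y_t−ȳ)(y_{t+3}−ȳ) = (50.0000) + (7.0000) + (-10.0000) + (-25.0000) + (-9.0000) + (24.0000) = 37.0000
Denominator Σ(y_t−ȳ)² = 454.0000
r_3 = 37.0000 / 454.0000 = 0.081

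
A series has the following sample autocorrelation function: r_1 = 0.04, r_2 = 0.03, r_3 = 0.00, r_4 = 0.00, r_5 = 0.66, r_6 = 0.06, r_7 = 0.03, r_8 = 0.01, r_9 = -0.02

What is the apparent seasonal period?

The largest autocorrelation is r_5 = 0.66; the remaining lags stay at or below 0.06.
The dominant spike at lag 5 indicates a seasonal period of 5.

5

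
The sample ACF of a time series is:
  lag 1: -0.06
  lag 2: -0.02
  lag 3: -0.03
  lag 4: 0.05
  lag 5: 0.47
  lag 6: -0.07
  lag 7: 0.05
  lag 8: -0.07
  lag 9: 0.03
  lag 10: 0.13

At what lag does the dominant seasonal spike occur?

5

The largest autocorrelation is r_5 = 0.47; the remaining lags stay at or below 0.13.
The dominant spike at lag 5 indicates a seasonal period of 5.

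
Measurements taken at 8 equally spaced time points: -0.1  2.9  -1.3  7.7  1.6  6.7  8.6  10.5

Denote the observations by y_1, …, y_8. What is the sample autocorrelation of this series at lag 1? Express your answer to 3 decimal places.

0.120

Mean ȳ = (-0.1 + 2.9 − 1.3 + 7.7 + 1.6 + 6.7 + 8.6 + 10.5)/8 = 4.5750
Numerator Σ_{t=1}^{7}(y_t−ȳ)(y_{t+1}−ȳ) = 16.0944
Denominator Σ(y_t−ȳ)² = 133.6150
r_1 = 16.0944 / 133.6150 = 0.120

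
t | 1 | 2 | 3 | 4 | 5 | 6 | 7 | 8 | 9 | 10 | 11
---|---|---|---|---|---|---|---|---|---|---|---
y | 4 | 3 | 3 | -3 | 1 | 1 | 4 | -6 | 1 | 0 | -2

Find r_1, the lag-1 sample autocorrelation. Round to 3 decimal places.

Mean ȳ = (4 + 3 + 3 − 3 + 1 + 1 + 4 − 6 + 1 + 0 − 2)/11 = 0.5455
Numerator Σ_{t=1}^{10}(y_t−ȳ)(y_{t+1}−ȳ) = -18.4793
Denominator Σ(y_t−ȳ)² = 98.7273
r_1 = -18.4793 / 98.7273 = -0.187

-0.187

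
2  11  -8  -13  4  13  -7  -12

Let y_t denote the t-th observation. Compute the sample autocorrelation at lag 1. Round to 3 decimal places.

0.041

Mean ȳ = (2 + 11 − 8 − 13 + 4 + 13 − 7 − 12)/8 = -1.2500
Deviations from mean: 3.2500, 12.2500, -6.7500, -11.7500, 5.2500, 14.2500, -5.7500, -10.7500
Σ(y_t−ȳ)(y_{t+1}−ȳ) = (39.8125) + (-82.6875) + (79.3125) + (-61.6875) + (74.8125) + (-81.9375) + (61.8125) = 29.4375
Denominator Σ(y_t−ȳ)² = 723.5000
r_1 = 29.4375 / 723.5000 = 0.041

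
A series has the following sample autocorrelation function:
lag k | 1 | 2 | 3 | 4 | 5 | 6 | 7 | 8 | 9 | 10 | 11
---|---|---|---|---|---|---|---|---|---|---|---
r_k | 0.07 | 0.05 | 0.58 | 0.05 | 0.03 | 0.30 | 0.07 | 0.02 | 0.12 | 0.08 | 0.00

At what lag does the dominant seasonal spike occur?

The largest autocorrelation is r_3 = 0.58, with a weaker echo at lag 6 (0.30); the remaining lags stay at or below 0.12.
The dominant spike at lag 3 indicates a seasonal period of 3.

3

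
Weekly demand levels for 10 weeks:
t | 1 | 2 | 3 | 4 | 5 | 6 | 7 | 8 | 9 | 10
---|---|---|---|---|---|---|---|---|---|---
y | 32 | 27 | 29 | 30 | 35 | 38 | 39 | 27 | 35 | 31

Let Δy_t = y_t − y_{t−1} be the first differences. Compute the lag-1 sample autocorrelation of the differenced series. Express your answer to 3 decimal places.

First differences Δy: -5, 2, 1, 5, 3, 1, -12, 8, -4
Mean of differences = -0.1111
Numerator Σ(Δy_t−Δȳ)(Δy_{t+1}−Δȳ) = -124.1235
Denominator Σ(Δy_t−Δȳ)² = 288.8889
r_1(Δy) = -124.1235 / 288.8889 = -0.430

-0.430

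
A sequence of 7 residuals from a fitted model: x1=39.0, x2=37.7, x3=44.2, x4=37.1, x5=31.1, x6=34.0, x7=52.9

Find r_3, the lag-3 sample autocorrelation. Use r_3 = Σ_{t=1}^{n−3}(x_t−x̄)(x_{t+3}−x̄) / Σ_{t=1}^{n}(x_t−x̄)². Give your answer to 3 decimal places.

-0.134

Mean x̄ = (39.0 + 37.7 + 44.2 + 37.1 + 31.1 + 34.0 + 52.9)/7 = 39.4286
Numerator Σ_{t=1}^{4}(x_t−x̄)(x_{t+3}−x̄) = -41.8767
Denominator Σ(x_t−x̄)² = 311.6743
r_3 = -41.8767 / 311.6743 = -0.134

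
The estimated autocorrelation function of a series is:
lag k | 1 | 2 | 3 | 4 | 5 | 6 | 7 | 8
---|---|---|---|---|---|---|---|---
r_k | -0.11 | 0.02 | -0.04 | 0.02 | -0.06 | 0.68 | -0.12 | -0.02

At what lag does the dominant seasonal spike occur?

6

The largest autocorrelation is r_6 = 0.68; the remaining lags stay at or below 0.02.
The dominant spike at lag 6 indicates a seasonal period of 6.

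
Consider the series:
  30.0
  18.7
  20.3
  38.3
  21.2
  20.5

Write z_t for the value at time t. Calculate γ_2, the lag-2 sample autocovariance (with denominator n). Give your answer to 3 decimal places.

Mean z̄ = (30.0 + 18.7 + 20.3 + 38.3 + 21.2 + 20.5)/6 = 24.8333
Deviations: 5.1667, -6.1333, -4.5333, 13.4667, -3.6333, -4.3333
Σ_{t=1}^{4}(z_t−z̄)(z_{t+2}−z̄) = -147.9022
γ_2 = -147.9022 / 6 = -24.650

-24.650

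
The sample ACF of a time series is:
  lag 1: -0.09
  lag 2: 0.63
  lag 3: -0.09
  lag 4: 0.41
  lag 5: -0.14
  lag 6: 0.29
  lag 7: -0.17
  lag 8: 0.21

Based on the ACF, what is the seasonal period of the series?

The largest autocorrelation is r_2 = 0.63, with weaker echoes at lags 4 (0.41), 6 (0.29) and 8 (0.21); the remaining lags stay at or below -0.09.
The dominant spike at lag 2 indicates a seasonal period of 2.

2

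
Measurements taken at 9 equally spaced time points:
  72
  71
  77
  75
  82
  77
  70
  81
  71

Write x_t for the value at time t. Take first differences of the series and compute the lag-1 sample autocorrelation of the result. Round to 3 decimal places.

-0.566

First differences Δx: -1, 6, -2, 7, -5, -7, 11, -10
Mean of differences = -0.1250
Numerator Σ(Δx_t−Δx̄)(Δx_{t+1}−Δx̄) = -217.7656
Denominator Σ(Δx_t−Δx̄)² = 384.8750
r_1(Δx) = -217.7656 / 384.8750 = -0.566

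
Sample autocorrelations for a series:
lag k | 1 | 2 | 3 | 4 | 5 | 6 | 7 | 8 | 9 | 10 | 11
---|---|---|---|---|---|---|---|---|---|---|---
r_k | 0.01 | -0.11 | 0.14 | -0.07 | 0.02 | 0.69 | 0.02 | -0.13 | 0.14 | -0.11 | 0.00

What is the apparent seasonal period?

6

The largest autocorrelation is r_6 = 0.69; the remaining lags stay at or below 0.14.
The dominant spike at lag 6 indicates a seasonal period of 6.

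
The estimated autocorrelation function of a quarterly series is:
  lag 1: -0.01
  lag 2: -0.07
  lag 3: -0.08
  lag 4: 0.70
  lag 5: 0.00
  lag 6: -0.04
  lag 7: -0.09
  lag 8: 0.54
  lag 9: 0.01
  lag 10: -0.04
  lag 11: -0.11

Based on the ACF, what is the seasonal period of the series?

The largest autocorrelation is r_4 = 0.70, with a weaker echo at lag 8 (0.54); the remaining lags stay at or below 0.01.
The dominant spike at lag 4 indicates a seasonal period of 4.

4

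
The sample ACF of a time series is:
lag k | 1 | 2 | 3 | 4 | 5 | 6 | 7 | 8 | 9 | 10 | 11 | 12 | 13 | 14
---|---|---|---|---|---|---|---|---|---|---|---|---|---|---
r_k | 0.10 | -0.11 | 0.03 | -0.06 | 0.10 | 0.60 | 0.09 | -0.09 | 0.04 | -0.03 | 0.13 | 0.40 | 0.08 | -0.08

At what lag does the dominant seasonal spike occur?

The largest autocorrelation is r_6 = 0.60, with a weaker echo at lag 12 (0.40); the remaining lags stay at or below 0.13.
The dominant spike at lag 6 indicates a seasonal period of 6.

6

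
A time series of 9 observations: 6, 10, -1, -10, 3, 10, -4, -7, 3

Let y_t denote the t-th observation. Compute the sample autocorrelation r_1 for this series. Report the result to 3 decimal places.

0.060

Mean ȳ = (6 + 10 − 1 − 10 + 3 + 10 − 4 − 7 + 3)/9 = 1.1111
Numerator Σ_{t=1}^{8}(y_t−ȳ)(y_{t+1}−ȳ) = 24.6543
Denominator Σ(y_t−ȳ)² = 408.8889
r_1 = 24.6543 / 408.8889 = 0.060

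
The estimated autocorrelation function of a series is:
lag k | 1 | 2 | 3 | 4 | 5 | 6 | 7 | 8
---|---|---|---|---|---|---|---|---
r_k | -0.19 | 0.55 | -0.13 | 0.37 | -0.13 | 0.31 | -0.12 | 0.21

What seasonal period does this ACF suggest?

The largest autocorrelation is r_2 = 0.55, with weaker echoes at lags 4 (0.37), 6 (0.31) and 8 (0.21); the remaining lags stay at or below -0.12.
The dominant spike at lag 2 indicates a seasonal period of 2.

2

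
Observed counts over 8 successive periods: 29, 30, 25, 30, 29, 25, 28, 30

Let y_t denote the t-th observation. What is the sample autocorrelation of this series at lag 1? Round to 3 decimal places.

Mean ȳ = (29 + 30 + 25 + 30 + 29 + 25 + 28 + 30)/8 = 28.2500
Numerator Σ_{t=1}^{7}(y_t−ȳ)(y_{t+1}−ȳ) = -10.8125
Denominator Σ(y_t−ȳ)² = 31.5000
r_1 = -10.8125 / 31.5000 = -0.343

-0.343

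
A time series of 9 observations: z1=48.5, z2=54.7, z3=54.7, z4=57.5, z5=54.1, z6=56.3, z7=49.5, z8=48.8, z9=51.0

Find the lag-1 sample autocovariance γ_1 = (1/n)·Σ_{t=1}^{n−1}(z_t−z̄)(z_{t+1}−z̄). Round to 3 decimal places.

Mean z̄ = (48.5 + 54.7 + 54.7 + 57.5 + 54.1 + 56.3 + 49.5 + 48.8 + 51.0)/9 = 52.7889
Σ_{t=1}^{8}(z_t−z̄)(z_{t+1}−z̄) = 23.9465
γ_1 = 23.9465 / 9 = 2.661

2.661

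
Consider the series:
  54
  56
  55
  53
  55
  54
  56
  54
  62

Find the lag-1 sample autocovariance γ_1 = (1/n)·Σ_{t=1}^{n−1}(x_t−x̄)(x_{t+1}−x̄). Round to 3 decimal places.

Mean x̄ = (54 + 56 + 55 + 53 + 55 + 54 + 56 + 54 + 62)/9 = 55.4444
Σ_{t=1}^{8}(x_t−x̄)(x_{t+1}−x̄) = -9.3086
γ_1 = -9.3086 / 9 = -1.034

-1.034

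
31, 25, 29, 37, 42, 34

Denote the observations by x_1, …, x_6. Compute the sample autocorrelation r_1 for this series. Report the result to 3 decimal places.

0.423

Mean x̄ = (31 + 25 + 29 + 37 + 42 + 34)/6 = 33.0000
Deviations from mean: -2.0000, -8.0000, -4.0000, 4.0000, 9.0000, 1.0000
Numerator Σ_{t=1}^{5}(x_t−x̄)(x_{t+1}−x̄) = 77.0000
Denominator Σ(x_t−x̄)² = 182.0000
r_1 = 77.0000 / 182.0000 = 0.423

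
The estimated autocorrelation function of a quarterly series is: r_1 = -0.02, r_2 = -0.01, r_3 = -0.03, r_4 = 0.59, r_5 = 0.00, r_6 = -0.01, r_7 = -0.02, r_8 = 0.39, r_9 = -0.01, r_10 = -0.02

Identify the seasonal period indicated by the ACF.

The largest autocorrelation is r_4 = 0.59, with a weaker echo at lag 8 (0.39); the remaining lags stay at or below 0.00.
The dominant spike at lag 4 indicates a seasonal period of 4.

4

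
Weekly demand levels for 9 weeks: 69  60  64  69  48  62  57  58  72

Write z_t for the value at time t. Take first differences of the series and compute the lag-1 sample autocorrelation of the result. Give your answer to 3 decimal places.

First differences Δz: -9, 4, 5, -21, 14, -5, 1, 14
Mean of differences = 0.3750
Numerator Σ(Δz_t−Δz̄)(Δz_{t+1}−Δz̄) = -475.3906
Denominator Σ(Δz_t−Δz̄)² = 979.8750
r_1(Δz) = -475.3906 / 979.8750 = -0.485

-0.485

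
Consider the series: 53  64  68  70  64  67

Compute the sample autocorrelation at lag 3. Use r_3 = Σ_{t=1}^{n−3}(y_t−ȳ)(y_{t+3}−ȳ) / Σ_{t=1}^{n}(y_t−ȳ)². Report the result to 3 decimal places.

Mean ȳ = (53 + 64 + 68 + 70 + 64 + 67)/6 = 64.3333
Deviations from mean: -11.3333, -0.3333, 3.6667, 5.6667, -0.3333, 2.6667
Σ(y_t−ȳ)(y_{t+3}−ȳ) = (-64.2222) + (0.1111) + (9.7778) = -54.3333
Denominator Σ(y_t−ȳ)² = 181.3333
r_3 = -54.3333 / 181.3333 = -0.300

-0.300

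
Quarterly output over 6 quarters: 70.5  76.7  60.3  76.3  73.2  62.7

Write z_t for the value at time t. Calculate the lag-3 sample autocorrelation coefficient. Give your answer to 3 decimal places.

0.393

Mean z̄ = (70.5 + 76.7 + 60.3 + 76.3 + 73.2 + 62.7)/6 = 69.9500
Deviations from mean: 0.5500, 6.7500, -9.6500, 6.3500, 3.2500, -7.2500
Numerator Σ_{t=1}^{3}(z_t−z̄)(z_{t+3}−z̄) = 95.3925
Denominator Σ(z_t−z̄)² = 242.4350
r_3 = 95.3925 / 242.4350 = 0.393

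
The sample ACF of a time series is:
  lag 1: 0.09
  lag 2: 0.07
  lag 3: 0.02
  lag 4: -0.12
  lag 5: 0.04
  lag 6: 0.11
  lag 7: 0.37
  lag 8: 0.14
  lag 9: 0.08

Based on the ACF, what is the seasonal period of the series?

7

The largest autocorrelation is r_7 = 0.37; the remaining lags stay at or below 0.14.
The dominant spike at lag 7 indicates a seasonal period of 7.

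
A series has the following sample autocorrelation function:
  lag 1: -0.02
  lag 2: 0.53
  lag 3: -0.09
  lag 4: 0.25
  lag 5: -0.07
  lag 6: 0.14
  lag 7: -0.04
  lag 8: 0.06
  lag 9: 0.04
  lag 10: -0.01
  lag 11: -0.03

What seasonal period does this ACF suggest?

2

The largest autocorrelation is r_2 = 0.53, with a weaker echo at lag 4 (0.25); the remaining lags stay at or below 0.14.
The dominant spike at lag 2 indicates a seasonal period of 2.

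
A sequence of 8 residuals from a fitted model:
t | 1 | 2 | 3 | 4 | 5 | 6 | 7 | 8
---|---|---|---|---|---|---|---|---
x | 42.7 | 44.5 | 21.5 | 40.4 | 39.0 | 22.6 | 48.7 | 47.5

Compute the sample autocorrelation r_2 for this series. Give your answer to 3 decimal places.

Mean x̄ = (42.7 + 44.5 + 21.5 + 40.4 + 39.0 + 22.6 + 48.7 + 47.5)/8 = 38.3625
Σ(x_t−x̄)(x_{t+2}−x̄) = (-73.1411) + (12.5052) + (-10.7498) + (-32.1161) + (6.5902) + (-144.0298) = -240.9416
Denominator Σ(x_t−x̄)² = 784.1988
r_2 = -240.9416 / 784.1988 = -0.307

-0.307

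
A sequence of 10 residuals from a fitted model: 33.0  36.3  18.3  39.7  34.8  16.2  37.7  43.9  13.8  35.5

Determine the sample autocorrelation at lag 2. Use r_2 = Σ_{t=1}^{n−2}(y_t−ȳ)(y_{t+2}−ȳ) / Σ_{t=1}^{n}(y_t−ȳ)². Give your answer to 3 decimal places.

-0.368

Mean ȳ = (33.0 + 36.3 + 18.3 + 39.7 + 34.8 + 16.2 + 37.7 + 43.9 + 13.8 + 35.5)/10 = 30.9200
Numerator Σ_{t=1}^{8}(y_t−ȳ)(y_{t+2}−ȳ) = -378.6048
Denominator Σ(y_t−ȳ)² = 1029.8760
r_2 = -378.6048 / 1029.8760 = -0.368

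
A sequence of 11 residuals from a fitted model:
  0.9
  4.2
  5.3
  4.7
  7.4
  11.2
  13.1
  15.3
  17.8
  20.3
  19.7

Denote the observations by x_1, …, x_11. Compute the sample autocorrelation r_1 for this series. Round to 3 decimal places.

0.749

Mean x̄ = (0.9 + 4.2 + 5.3 + 4.7 + 7.4 + 11.2 + 13.1 + 15.3 + 17.8 + 20.3 + 19.7)/11 = 10.9000
Numerator Σ_{t=1}^{10}(x_t−x̄)(x_{t+1}−x̄) = 348.1700
Denominator Σ(x_t−x̄)² = 464.6400
r_1 = 348.1700 / 464.6400 = 0.749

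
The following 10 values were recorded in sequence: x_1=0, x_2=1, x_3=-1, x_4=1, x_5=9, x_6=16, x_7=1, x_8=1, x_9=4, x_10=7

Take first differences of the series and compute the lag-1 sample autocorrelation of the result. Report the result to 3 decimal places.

-0.092

First differences Δx: 1, -2, 2, 8, 7, -15, 0, 3, 3
Mean of differences = 0.7778
Numerator Σ(Δx_t−Δx̄)(Δx_{t+1}−Δx̄) = -32.9383
Denominator Σ(Δx_t−Δx̄)² = 359.5556
r_1(Δx) = -32.9383 / 359.5556 = -0.092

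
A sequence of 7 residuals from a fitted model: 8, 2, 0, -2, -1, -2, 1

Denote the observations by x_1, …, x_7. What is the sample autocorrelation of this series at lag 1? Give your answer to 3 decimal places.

0.272

Mean x̄ = (8 + 2 + 0 − 2 − 1 − 2 + 1)/7 = 0.8571
Σ(x_t−x̄)(x_{t+1}−x̄) = (8.1633) + (-0.9796) + (2.4490) + (5.3061) + (5.3061) + (-0.4082) = 19.8367
Denominator Σ(x_t−x̄)² = 72.8571
r_1 = 19.8367 / 72.8571 = 0.272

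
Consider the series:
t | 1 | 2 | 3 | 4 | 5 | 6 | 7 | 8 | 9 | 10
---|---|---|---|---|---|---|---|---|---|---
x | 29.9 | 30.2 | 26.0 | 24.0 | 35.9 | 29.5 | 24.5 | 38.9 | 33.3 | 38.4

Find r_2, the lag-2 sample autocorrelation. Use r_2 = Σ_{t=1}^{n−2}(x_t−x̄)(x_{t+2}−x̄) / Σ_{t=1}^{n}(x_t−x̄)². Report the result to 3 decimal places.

-0.010

Mean x̄ = (29.9 + 30.2 + 26.0 + 24.0 + 35.9 + 29.5 + 24.5 + 38.9 + 33.3 + 38.4)/10 = 31.0600
Numerator Σ_{t=1}^{8}(x_t−x̄)(x_{t+2}−x̄) = -2.6652
Denominator Σ(x_t−x̄)² = 266.7840
r_2 = -2.6652 / 266.7840 = -0.010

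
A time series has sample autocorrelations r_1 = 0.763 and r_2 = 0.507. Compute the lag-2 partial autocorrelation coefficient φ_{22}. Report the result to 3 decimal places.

φ_{22} = (r_2 − r_1²) / (1 − r_1²)
r_1² = (0.763)² = 0.582169
Numerator = 0.507 − 0.5822 = -0.0752; denominator = 1 − 0.5822 = 0.4178
φ_{22} = -0.0752 / 0.4178 = -0.180

-0.180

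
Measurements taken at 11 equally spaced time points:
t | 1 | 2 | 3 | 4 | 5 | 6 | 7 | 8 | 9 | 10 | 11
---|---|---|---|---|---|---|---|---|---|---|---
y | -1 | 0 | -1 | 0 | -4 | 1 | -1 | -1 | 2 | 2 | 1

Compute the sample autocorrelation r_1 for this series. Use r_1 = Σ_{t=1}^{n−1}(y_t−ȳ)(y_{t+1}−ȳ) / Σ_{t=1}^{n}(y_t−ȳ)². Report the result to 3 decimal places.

-0.013

Mean ȳ = (-1 + 0 − 1 + 0 − 4 + 1 − 1 − 1 + 2 + 2 + 1)/11 = -0.1818
Numerator Σ_{t=1}^{10}(y_t−ȳ)(y_{t+1}−ȳ) = -0.3967
Denominator Σ(y_t−ȳ)² = 29.6364
r_1 = -0.3967 / 29.6364 = -0.013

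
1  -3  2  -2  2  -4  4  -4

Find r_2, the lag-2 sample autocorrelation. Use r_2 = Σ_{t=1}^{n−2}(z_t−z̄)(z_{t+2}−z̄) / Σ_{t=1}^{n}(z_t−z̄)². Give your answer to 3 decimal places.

0.625

Mean z̄ = (1 − 3 + 2 − 2 + 2 − 4 + 4 − 4)/8 = -0.5000
Σ(z_t−z̄)(z_{t+2}−z̄) = (3.7500) + (3.7500) + (6.2500) + (5.2500) + (11.2500) + (12.2500) = 42.5000
Denominator Σ(z_t−z̄)² = 68.0000
r_2 = 42.5000 / 68.0000 = 0.625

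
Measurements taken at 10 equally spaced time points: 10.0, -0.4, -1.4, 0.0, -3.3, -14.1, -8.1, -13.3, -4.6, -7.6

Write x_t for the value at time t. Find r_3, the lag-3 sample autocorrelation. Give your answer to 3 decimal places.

Mean x̄ = (10.0 − 0.4 − 1.4 + 0.0 − 3.3 − 14.1 − 8.1 − 13.3 − 4.6 − 7.6)/10 = -4.2800
Σ(x_t−x̄)(x_{t+3}−x̄) = (61.1184) + (3.8024) + (-28.2816) + (-16.3496) + (-8.8396) + (3.1424) + (12.6824) = 27.2748
Denominator Σ(x_t−x̄)² = 450.0560
r_3 = 27.2748 / 450.0560 = 0.061

0.061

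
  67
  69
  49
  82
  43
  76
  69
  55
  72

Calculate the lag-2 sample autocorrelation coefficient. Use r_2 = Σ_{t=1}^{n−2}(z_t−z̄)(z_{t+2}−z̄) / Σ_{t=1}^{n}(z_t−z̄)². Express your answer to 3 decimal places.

Mean z̄ = (67 + 69 + 49 + 82 + 43 + 76 + 69 + 55 + 72)/9 = 64.6667
Numerator Σ_{t=1}^{7}(z_t−z̄)(z_{t+2}−z̄) = 402.7778
Denominator Σ(z_t−z̄)² = 1334.0000
r_2 = 402.7778 / 1334.0000 = 0.302

0.302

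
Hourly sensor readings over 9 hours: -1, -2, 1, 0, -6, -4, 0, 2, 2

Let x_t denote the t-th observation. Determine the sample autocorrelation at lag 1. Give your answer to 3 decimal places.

Mean x̄ = (-1 − 2 + 1 + 0 − 6 − 4 + 0 + 2 + 2)/9 = -0.8889
Numerator Σ_{t=1}^{8}(x_t−x̄)(x_{t+1}−x̄) = 19.2099
Denominator Σ(x_t−x̄)² = 58.8889
r_1 = 19.2099 / 58.8889 = 0.326

0.326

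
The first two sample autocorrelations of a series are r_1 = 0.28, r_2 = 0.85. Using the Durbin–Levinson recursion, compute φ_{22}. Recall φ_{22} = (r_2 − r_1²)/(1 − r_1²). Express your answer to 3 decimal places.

φ_{22} = (r_2 − r_1²) / (1 − r_1²)
r_1² = (0.28)² = 0.0784
Numerator = 0.85 − 0.0784 = 0.7716; denominator = 1 − 0.0784 = 0.9216
φ_{22} = 0.7716 / 0.9216 = 0.837

0.837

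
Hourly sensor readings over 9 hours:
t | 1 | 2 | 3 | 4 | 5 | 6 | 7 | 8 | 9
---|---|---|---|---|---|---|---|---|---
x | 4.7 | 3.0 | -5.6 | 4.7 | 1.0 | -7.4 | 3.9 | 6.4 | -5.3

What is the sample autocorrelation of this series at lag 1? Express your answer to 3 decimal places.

-0.332

Mean x̄ = (4.7 + 3.0 − 5.6 + 4.7 + 1.0 − 7.4 + 3.9 + 6.4 − 5.3)/9 = 0.6000
Numerator Σ_{t=1}^{8}(x_t−x̄)(x_{t+1}−x̄) = -73.5000
Denominator Σ(x_t−x̄)² = 221.3200
r_1 = -73.5000 / 221.3200 = -0.332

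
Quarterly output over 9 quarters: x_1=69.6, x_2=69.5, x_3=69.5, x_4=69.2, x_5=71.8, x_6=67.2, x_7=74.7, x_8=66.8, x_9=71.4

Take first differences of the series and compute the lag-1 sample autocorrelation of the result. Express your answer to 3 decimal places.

-0.850

First differences Δx: -0.1, 0.0, -0.3, 2.6, -4.6, 7.5, -7.9, 4.6
Mean of differences = 0.2250
Numerator Σ(Δx_t−Δx̄)(Δx_{t+1}−Δx̄) = -142.2731
Denominator Σ(Δx_t−Δx̄)² = 167.4350
r_1(Δx) = -142.2731 / 167.4350 = -0.850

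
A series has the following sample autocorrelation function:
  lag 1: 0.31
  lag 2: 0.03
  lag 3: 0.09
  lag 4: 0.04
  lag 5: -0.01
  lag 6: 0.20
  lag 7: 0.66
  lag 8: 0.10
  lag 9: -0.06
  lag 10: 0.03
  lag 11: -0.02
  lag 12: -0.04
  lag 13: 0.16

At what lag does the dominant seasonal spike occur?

The largest autocorrelation is r_7 = 0.66; the remaining lags stay at or below 0.31. The elevated value at lag 1 (0.31), dropping to 0.03 at lag 2, reflects decaying short-term dependence rather than seasonality.
The dominant spike at lag 7 indicates a seasonal period of 7.

7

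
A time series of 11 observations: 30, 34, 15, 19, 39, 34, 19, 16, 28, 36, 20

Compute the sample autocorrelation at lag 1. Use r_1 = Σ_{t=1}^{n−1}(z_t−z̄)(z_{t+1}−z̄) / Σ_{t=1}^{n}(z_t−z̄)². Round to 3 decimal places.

-0.019

Mean z̄ = (30 + 34 + 15 + 19 + 39 + 34 + 19 + 16 + 28 + 36 + 20)/11 = 26.3636
Numerator Σ_{t=1}^{10}(z_t−z̄)(z_{t+1}−z̄) = -14.3140
Denominator Σ(z_t−z̄)² = 770.5455
r_1 = -14.3140 / 770.5455 = -0.019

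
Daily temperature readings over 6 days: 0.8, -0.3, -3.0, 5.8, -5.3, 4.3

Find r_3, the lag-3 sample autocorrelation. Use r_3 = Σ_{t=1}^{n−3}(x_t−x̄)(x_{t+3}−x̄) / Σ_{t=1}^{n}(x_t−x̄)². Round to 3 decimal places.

-0.080

Mean x̄ = (0.8 − 0.3 − 3.0 + 5.8 − 5.3 + 4.3)/6 = 0.3833
Deviations from mean: 0.4167, -0.6833, -3.3833, 5.4167, -5.6833, 3.9167
Numerator Σ_{t=1}^{3}(x_t−x̄)(x_{t+3}−x̄) = -7.1108
Denominator Σ(x_t−x̄)² = 89.0683
r_3 = -7.1108 / 89.0683 = -0.080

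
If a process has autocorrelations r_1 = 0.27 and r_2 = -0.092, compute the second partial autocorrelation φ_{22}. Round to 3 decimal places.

φ_{22} = (r_2 − r_1²) / (1 − r_1²)
r_1² = (0.27)² = 0.0729
Numerator = -0.092 − 0.0729 = -0.1649; denominator = 1 − 0.0729 = 0.9271
φ_{22} = -0.1649 / 0.9271 = -0.178

-0.178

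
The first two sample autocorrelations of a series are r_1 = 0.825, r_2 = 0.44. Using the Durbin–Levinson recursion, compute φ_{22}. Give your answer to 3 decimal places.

φ_{22} = (r_2 − r_1²) / (1 − r_1²)
r_1² = (0.825)² = 0.680625
Numerator = 0.44 − 0.6806 = -0.2406; denominator = 1 − 0.6806 = 0.3194
φ_{22} = -0.2406 / 0.3194 = -0.753

-0.753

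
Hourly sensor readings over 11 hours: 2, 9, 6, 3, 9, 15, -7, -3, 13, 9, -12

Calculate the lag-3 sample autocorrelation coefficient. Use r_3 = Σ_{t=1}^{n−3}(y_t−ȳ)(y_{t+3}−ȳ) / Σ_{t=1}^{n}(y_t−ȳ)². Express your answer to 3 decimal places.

0.254

Mean ȳ = (2 + 9 + 6 + 3 + 9 + 15 − 7 − 3 + 13 + 9 − 12)/11 = 4.0000
Numerator Σ_{t=1}^{8}(y_t−ȳ)(y_{t+3}−ȳ) = 181.0000
Denominator Σ(y_t−ȳ)² = 712.0000
r_3 = 181.0000 / 712.0000 = 0.254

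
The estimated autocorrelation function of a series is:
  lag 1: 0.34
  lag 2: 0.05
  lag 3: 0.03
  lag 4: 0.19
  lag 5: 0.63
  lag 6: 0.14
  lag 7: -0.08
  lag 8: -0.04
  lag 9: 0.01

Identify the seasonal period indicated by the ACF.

5

The largest autocorrelation is r_5 = 0.63; the remaining lags stay at or below 0.34. The elevated value at lag 1 (0.34), dropping to 0.05 at lag 2, reflects decaying short-term dependence rather than seasonality.
The dominant spike at lag 5 indicates a seasonal period of 5.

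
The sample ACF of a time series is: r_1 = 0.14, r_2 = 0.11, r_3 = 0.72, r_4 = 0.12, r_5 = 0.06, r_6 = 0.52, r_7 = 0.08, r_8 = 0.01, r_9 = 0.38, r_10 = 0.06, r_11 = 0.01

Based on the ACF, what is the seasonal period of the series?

3

The largest autocorrelation is r_3 = 0.72, with weaker echoes at lags 6 (0.52) and 9 (0.38); the remaining lags stay at or below 0.14.
The dominant spike at lag 3 indicates a seasonal period of 3.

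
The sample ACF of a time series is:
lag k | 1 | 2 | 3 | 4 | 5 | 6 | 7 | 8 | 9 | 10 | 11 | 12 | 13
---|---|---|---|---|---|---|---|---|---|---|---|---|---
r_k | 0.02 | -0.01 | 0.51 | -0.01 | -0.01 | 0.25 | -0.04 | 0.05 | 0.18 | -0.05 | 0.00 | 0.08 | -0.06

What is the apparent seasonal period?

3

The largest autocorrelation is r_3 = 0.51, with weaker echoes at lags 6 (0.25) and 9 (0.18); the remaining lags stay at or below 0.08.
The dominant spike at lag 3 indicates a seasonal period of 3.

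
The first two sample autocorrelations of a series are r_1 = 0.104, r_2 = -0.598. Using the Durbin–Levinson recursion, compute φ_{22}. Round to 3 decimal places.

φ_{22} = (r_2 − r_1²) / (1 − r_1²)
r_1² = (0.104)² = 0.010816
Numerator = -0.598 − 0.0108 = -0.6088; denominator = 1 − 0.0108 = 0.9892
φ_{22} = -0.6088 / 0.9892 = -0.615

-0.615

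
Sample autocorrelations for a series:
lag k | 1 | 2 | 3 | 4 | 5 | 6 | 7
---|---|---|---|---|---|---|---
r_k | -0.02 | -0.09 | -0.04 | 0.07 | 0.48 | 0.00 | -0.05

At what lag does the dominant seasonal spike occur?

5

The largest autocorrelation is r_5 = 0.48; the remaining lags stay at or below 0.07.
The dominant spike at lag 5 indicates a seasonal period of 5.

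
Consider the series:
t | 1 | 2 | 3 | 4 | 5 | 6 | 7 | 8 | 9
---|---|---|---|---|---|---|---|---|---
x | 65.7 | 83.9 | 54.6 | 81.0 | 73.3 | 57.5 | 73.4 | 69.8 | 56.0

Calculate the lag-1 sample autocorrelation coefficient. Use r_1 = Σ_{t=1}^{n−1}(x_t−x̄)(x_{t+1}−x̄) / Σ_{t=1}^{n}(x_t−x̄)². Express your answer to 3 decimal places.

-0.528

Mean x̄ = (65.7 + 83.9 + 54.6 + 81.0 + 73.3 + 57.5 + 73.4 + 69.8 + 56.0)/9 = 68.3556
Numerator Σ_{t=1}^{8}(x_t−x̄)(x_{t+1}−x̄) = -485.5086
Denominator Σ(x_t−x̄)² = 920.2622
r_1 = -485.5086 / 920.2622 = -0.528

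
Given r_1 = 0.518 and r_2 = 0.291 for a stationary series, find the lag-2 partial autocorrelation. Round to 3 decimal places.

φ_{22} = (r_2 − r_1²) / (1 − r_1²)
r_1² = (0.518)² = 0.268324
Numerator = 0.291 − 0.2683 = 0.0227; denominator = 1 − 0.2683 = 0.7317
φ_{22} = 0.0227 / 0.7317 = 0.031

0.031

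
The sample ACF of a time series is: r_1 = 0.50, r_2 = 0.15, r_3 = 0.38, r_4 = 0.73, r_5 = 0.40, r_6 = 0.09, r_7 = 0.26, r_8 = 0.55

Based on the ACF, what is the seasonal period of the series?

4

The largest autocorrelation is r_4 = 0.73, with a weaker echo at lag 8 (0.55); the remaining lags stay at or below 0.50. The elevated value at lag 1 (0.50), dropping to 0.15 at lag 2, reflects decaying short-term dependence rather than seasonality.
The dominant spike at lag 4 indicates a seasonal period of 4.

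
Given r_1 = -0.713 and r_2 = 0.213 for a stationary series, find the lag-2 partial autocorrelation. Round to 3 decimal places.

-0.601

φ_{22} = (r_2 − r_1²) / (1 − r_1²)
r_1² = (-0.713)² = 0.508369
Numerator = 0.213 − 0.5084 = -0.2954; denominator = 1 − 0.5084 = 0.4916
φ_{22} = -0.2954 / 0.4916 = -0.601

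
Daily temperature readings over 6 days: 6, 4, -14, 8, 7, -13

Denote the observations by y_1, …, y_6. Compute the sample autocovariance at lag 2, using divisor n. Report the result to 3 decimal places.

-42.704

Mean ȳ = (6 + 4 − 14 + 8 + 7 − 13)/6 = -0.3333
Σ_{t=1}^{4}(y_t−ȳ)(y_{t+2}−ȳ) = -256.2222
γ_2 = -256.2222 / 6 = -42.704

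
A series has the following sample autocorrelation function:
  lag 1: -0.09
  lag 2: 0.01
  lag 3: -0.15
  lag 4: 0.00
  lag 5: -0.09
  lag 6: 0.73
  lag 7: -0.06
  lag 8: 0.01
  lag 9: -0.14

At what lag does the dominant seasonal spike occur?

The largest autocorrelation is r_6 = 0.73; the remaining lags stay at or below 0.01.
The dominant spike at lag 6 indicates a seasonal period of 6.

6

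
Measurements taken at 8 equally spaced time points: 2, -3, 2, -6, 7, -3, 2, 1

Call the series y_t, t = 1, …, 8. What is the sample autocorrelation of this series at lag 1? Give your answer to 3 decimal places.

Mean ȳ = (2 − 3 + 2 − 6 + 7 − 3 + 2 + 1)/8 = 0.2500
Deviations from mean: 1.7500, -3.2500, 1.7500, -6.2500, 6.7500, -3.2500, 1.7500, 0.7500
Σ(y_t−ȳ)(y_{t+1}−ȳ) = (-5.6875) + (-5.6875) + (-10.9375) + (-42.1875) + (-21.9375) + (-5.6875) + (1.3125) = -90.8125
Denominator Σ(y_t−ȳ)² = 115.5000
r_1 = -90.8125 / 115.5000 = -0.786

-0.786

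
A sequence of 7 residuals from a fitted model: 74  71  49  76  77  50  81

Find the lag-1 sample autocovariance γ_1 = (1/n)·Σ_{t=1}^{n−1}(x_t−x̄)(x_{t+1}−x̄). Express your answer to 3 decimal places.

-72.889

Mean x̄ = (74 + 71 + 49 + 76 + 77 + 50 + 81)/7 = 68.2857
Deviations: 5.7143, 2.7143, -19.2857, 7.7143, 8.7143, -18.2857, 12.7143
Σ_{t=1}^{6}(x_t−x̄)(x_{t+1}−x̄) = -510.2245
γ_1 = -510.2245 / 7 = -72.889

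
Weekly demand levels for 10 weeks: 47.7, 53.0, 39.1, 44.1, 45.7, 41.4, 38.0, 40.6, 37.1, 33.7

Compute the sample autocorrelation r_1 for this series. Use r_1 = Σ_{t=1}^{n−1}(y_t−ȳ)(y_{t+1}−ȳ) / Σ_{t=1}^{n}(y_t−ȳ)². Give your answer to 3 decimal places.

Mean ȳ = (47.7 + 53.0 + 39.1 + 44.1 + 45.7 + 41.4 + 38.0 + 40.6 + 37.1 + 33.7)/10 = 42.0400
Numerator Σ_{t=1}^{9}(y_t−ȳ)(y_{t+1}−ȳ) = 85.6684
Denominator Σ(y_t−ȳ)² = 291.2040
r_1 = 85.6684 / 291.2040 = 0.294

0.294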